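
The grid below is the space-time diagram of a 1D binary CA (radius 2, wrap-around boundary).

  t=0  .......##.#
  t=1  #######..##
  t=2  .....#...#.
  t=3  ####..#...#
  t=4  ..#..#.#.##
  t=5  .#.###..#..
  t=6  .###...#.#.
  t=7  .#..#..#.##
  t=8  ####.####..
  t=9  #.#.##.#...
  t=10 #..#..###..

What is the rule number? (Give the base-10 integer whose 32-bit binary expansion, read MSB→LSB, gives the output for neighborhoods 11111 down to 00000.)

  #####|.  b31=0 t=1,i=0
  ####.|#  b30=1 t=1,i=5
  ###.#|.  b29=0 t=8,i=3
  ###..|.  b28=0 t=1,i=6
  ##.##|#  b27=1 t=8,i=4
  ##.#.|#  b26=1 t=0,i=9
  ##..#|.  b25=0 t=1,i=7
  ##...|#  b24=1 t=6,i=4
  #.###|#  b23=1 t=5,i=3
  #.##.|.  b22=0 t=4,i=9
  #.#.#|.  b21=0 t=4,i=7
  #.#..|#  b20=1 t=0,i=10
  #..##|.  b19=0 t=1,i=8
  #..#.|#  b18=1 t=3,i=5
  #...#|.  b17=0 t=2,i=7
  #....|#  b16=1 t=0,i=1
  .####|.  b15=0 t=1,i=10
  .###.|.  b14=0 t=5,i=4
  .##.#|.  b13=0 t=0,i=8
  .##..|.  b12=0 t=4,i=10
  .#.##|#  b11=1 t=4,i=8
  .#.#.|.  b10=0 t=4,i=6
  .#..#|#  b9=1 t=4,i=3
  .#...|#  b8=1 t=0,i=0
  ..###|#  b7=1 t=1,i=9
  ..##.|.  b6=0 t=0,i=7
  ..#.#|#  b5=1 t=4,i=5
  ..#..|.  b4=0 t=2,i=5
  ...##|#  b3=1 t=0,i=6
  ...#.|.  b2=0 t=2,i=4
  ....#|#  b1=1 t=0,i=5
  .....|#  b0=1 t=0,i=2
  bits 01001101100101010000101110101011 = 1301613483

1301613483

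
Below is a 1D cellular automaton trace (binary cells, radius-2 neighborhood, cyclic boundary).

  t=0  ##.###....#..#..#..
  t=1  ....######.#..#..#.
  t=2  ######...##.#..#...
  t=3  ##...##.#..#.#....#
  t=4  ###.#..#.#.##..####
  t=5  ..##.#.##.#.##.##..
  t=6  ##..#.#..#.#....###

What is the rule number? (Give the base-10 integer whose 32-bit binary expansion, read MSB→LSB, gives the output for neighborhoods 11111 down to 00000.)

  #####|.  b31=0 t=1,i=6
  ####.|.  b30=0 t=1,i=8
  ###.#|#  b29=1 t=1,i=9
  ###..|#  b28=1 t=0,i=5
  ##.##|.  b27=0 t=0,i=2
  ##.#.|#  b26=1 t=1,i=10
  ##..#|#  b25=1 t=4,i=13
  ##...|#  b24=1 t=0,i=6
  #.###|.  b23=0 t=0,i=3
  #.##.|.  b22=0 t=4,i=11
  #.#.#|.  b21=0 t=4,i=9
  #.#..|.  b20=0 t=1,i=11
  #..##|.  b19=0 t=0,i=18
  #..#.|.  b18=0 t=0,i=12
  #...#|.  b17=0 t=2,i=7
  #....|#  b16=1 t=0,i=7
  .####|#  b15=1 t=1,i=5
  .###.|#  b14=1 t=0,i=4
  .##.#|.  b13=0 t=0,i=1
  .##..|#  b12=1 t=4,i=12
  .#.##|#  b11=1 t=4,i=10
  .#.#.|#  b10=1 t=3,i=12
  .#..#|#  b9=1 t=0,i=11
  .#...|.  b8=0 t=1,i=18
  ..###|#  b7=1 t=1,i=4
  ..##.|.  b6=0 t=0,i=0
  ..#.#|#  b5=1 t=3,i=11
  ..#..|.  b4=0 t=0,i=10
  ...##|#  b3=1 t=1,i=3
  ...#.|#  b2=1 t=0,i=9
  ....#|#  b1=1 t=0,i=8
  .....|#  b0=1 t=1,i=1
  bits 00110111000000011101111010101111 = 922869423

922869423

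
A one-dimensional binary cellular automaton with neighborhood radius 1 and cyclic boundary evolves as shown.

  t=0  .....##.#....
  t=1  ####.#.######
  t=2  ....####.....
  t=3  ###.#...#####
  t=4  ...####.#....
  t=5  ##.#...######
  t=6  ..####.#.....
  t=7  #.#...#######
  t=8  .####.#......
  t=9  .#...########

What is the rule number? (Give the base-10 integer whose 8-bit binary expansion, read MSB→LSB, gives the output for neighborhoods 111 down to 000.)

  [7] ### => .  t=1,i=0
  [6] ##. => .  t=0,i=6
  [5] #.# => #  t=0,i=7
  [4] #.. => #  t=0,i=9
  [3] .## => #  t=0,i=5
  [2] .#. => #  t=0,i=8
  [1] ..# => .  t=0,i=4
  [0] ... => #  t=0,i=0
  bits 00111101 = 61

61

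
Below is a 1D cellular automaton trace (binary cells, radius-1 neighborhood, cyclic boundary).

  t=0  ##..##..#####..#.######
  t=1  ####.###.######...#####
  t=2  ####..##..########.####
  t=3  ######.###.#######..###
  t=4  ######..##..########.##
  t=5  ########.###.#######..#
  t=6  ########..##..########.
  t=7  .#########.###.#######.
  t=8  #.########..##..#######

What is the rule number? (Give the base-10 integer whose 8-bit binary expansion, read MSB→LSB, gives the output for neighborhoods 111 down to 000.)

  ### -> #   bit 7 = 1  t=0,i=0
  ##. -> #   bit 6 = 1  t=0,i=1
  #.# -> .   bit 5 = 0  t=0,i=16
  #.. -> #   bit 4 = 1  t=0,i=2
  .## -> .   bit 3 = 0  t=0,i=4
  .#. -> .   bit 2 = 0  t=0,i=15
  ..# -> #   bit 1 = 1  t=0,i=3
  ... -> #   bit 0 = 1  t=1,i=16
  bits 11010011 = 211

211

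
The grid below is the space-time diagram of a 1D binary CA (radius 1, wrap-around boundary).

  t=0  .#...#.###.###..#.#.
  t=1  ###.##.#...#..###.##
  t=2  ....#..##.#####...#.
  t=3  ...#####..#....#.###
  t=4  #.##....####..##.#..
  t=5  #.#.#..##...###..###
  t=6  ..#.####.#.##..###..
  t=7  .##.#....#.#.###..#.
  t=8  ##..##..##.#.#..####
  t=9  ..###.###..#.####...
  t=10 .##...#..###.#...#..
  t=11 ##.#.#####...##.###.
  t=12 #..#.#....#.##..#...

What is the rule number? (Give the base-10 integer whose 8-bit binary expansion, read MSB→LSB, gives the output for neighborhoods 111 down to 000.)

  [7] ### => .  t=0,i=8
  [6] ##. => .  t=0,i=9
  [5] #.# => .  t=0,i=6
  [4] #.. => #  t=0,i=2
  [3] .## => #  t=0,i=7
  [2] .#. => #  t=0,i=1
  [1] ..# => #  t=0,i=0
  [0] ... => .  t=0,i=3
  bits 00011110 = 30

30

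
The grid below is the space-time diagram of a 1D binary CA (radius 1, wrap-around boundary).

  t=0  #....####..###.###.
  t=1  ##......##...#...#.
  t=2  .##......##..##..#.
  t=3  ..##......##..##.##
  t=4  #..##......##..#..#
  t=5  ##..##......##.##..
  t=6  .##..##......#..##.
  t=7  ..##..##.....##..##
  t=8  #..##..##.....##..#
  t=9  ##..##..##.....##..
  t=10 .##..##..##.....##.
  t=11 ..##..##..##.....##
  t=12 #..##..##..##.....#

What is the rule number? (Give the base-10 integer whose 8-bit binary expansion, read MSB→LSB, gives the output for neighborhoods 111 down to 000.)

84

  ###|.  b7=0 t=0,i=6
  ##.|#  b6=1 t=0,i=8
  #.#|.  b5=0 t=0,i=14
  #..|#  b4=1 t=0,i=1
  .##|.  b3=0 t=0,i=5
  .#.|#  b2=1 t=0,i=0
  ..#|.  b1=0 t=0,i=4
  ...|.  b0=0 t=0,i=2
  bits 01010100 = 84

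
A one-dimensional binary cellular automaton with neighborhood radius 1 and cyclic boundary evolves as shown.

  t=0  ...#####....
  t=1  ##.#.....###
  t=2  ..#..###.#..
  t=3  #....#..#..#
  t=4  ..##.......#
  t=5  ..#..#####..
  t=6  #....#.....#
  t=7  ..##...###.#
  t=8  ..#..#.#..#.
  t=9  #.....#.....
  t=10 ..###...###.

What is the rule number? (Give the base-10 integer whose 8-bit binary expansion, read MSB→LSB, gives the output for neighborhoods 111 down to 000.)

41

  ###|.  b7=0 t=0,i=4
  ##.|.  b6=0 t=0,i=7
  #.#|#  b5=1 t=1,i=2
  #..|.  b4=0 t=0,i=8
  .##|#  b3=1 t=0,i=3
  .#.|.  b2=0 t=1,i=3
  ..#|.  b1=0 t=0,i=2
  ...|#  b0=1 t=0,i=0
  bits 00101001 = 41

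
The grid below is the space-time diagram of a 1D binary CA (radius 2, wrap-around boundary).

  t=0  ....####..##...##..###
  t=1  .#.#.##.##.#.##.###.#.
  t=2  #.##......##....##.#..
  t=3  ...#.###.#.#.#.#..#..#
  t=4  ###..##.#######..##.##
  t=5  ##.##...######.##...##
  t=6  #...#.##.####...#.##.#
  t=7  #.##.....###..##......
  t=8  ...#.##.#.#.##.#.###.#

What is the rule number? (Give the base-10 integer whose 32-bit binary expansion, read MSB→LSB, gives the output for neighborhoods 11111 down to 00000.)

3333412125

  [31] ##### => #  t=4,i=0
  [30] ####. => #  t=0,i=6
  [29] ###.# => .  t=1,i=18
  [28] ###.. => .  t=0,i=7
  [27] ##.## => .  t=1,i=7
  [26] ##.#. => #  t=1,i=10
  [25] ##..# => #  t=0,i=8
  [24] ##... => .  t=0,i=0
  [23] #.### => #  t=1,i=16
  [22] #.##. => .  t=1,i=5
  [21] #.#.# => #  t=1,i=3
  [20] #.#.. => .  t=1,i=20
  [19] #..## => #  t=0,i=9
  [18] #..#. => #  t=1,i=0
  [17] #...# => #  t=0,i=13
  [16] #.... => #  t=0,i=1
  [15] .#### => #  t=0,i=5
  [14] .###. => #  t=0,i=20
  [13] .##.# => .  t=1,i=6
  [12] .##.. => #  t=0,i=11
  [11] .#.## => .  t=1,i=4
  [10] .#.#. => #  t=1,i=2
  [9] .#..# => .  t=1,i=21
  [8] .#... => #  t=3,i=0
  [7] ..### => .  t=0,i=4
  [6] ..##. => .  t=0,i=10
  [5] ..#.# => .  t=1,i=1
  [4] ..#.. => #  t=3,i=18
  [3] ...## => #  t=0,i=3
  [2] ...#. => #  t=3,i=2
  [1] ....# => .  t=0,i=2
  [0] ..... => #  t=2,i=6
  bits 11000110101011111101010100011101 = 3333412125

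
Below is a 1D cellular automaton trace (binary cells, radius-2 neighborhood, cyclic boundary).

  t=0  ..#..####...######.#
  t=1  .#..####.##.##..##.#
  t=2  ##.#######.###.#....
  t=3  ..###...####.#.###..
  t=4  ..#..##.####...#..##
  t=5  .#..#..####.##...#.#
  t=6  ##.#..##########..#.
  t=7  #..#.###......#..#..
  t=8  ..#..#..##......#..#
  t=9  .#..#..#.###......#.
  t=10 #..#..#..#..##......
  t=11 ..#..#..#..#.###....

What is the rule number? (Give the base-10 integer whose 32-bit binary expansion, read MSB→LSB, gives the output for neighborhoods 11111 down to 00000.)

  #####|.  b31=0 t=0,i=14
  ####.|#  b30=1 t=0,i=7
  ###.#|#  b29=1 t=0,i=17
  ###..|.  b28=0 t=0,i=8
  ##.##|#  b27=1 t=1,i=8
  ##.#.|.  b26=0 t=0,i=18
  ##..#|.  b25=0 t=1,i=14
  ##...|#  b24=1 t=0,i=9
  #.###|#  b23=1 t=2,i=3
  #.##.|#  b22=1 t=1,i=9
  #.#.#|.  b21=0 t=1,i=19
  #.#..|#  b20=1 t=0,i=19
  #..##|#  b19=1 t=0,i=4
  #..#.|#  b18=1 t=0,i=1
  #...#|#  b17=1 t=0,i=10
  #....|#  b16=1 t=2,i=17
  .####|#  b15=1 t=0,i=6
  .###.|.  b14=0 t=2,i=12
  .##.#|.  b13=0 t=1,i=10
  .##..|#  b12=1 t=1,i=13
  .#.##|.  b11=0 t=3,i=14
  .#.#.|#  b10=1 t=1,i=0
  .#..#|.  b9=0 t=0,i=0
  .#...|#  b8=1 t=2,i=16
  ..###|#  b7=1 t=0,i=5
  ..##.|.  b6=0 t=1,i=16
  ..#.#|.  b5=0 t=5,i=17
  ..#..|.  b4=0 t=0,i=2
  ...##|.  b3=0 t=0,i=11
  ...#.|.  b2=0 t=4,i=14
  ....#|.  b1=0 t=2,i=18
  .....|.  b0=0 t=7,i=10
  bits 01101001110111111001010110000000 = 1776260480

1776260480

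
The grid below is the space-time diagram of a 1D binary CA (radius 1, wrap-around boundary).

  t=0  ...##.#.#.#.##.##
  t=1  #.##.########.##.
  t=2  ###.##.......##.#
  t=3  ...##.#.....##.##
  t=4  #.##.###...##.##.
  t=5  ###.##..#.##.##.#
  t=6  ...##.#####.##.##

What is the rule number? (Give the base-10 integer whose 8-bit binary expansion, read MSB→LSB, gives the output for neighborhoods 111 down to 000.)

62

  nb ###: next=.  (t=1,i=6, bit7=0)
  nb ##.: next=.  (t=0,i=4, bit6=0)
  nb #.#: next=#  (t=0,i=5, bit5=1)
  nb #..: next=#  (t=0,i=0, bit4=1)
  nb .##: next=#  (t=0,i=3, bit3=1)
  nb .#.: next=#  (t=0,i=6, bit2=1)
  nb ..#: next=#  (t=0,i=2, bit1=1)
  nb ...: next=.  (t=0,i=1, bit0=0)
  bits 00111110 = 62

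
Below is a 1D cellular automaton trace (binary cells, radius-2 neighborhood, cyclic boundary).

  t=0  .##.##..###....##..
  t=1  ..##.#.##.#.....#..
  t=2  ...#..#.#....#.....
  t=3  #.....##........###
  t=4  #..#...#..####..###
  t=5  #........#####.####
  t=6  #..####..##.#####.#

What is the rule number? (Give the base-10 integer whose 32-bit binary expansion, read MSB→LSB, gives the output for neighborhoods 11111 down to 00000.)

2022227105

  #####|.  b31=0 t=5,i=11
  ####.|#  b30=1 t=3,i=18
  ###.#|#  b29=1 t=5,i=13
  ###..|#  b28=1 t=0,i=10
  ##.##|#  b27=1 t=0,i=3
  ##.#.|.  b26=0 t=1,i=4
  ##..#|.  b25=0 t=0,i=6
  ##...|.  b24=0 t=0,i=11
  #.###|#  b23=1 t=5,i=15
  #.##.|.  b22=0 t=0,i=4
  #.#.#|.  b21=0 t=1,i=5
  #.#..|.  b20=0 t=1,i=10
  #..##|#  b19=1 t=0,i=7
  #..#.|.  b18=0 t=2,i=5
  #...#|.  b17=0 t=0,i=18
  #....|.  b16=0 t=0,i=12
  .####|#  b15=1 t=3,i=17
  .###.|.  b14=0 t=0,i=9
  .##.#|#  b13=1 t=0,i=2
  .##..|#  b12=1 t=0,i=5
  .#.##|#  b11=1 t=1,i=6
  .#.#.|#  b10=1 t=2,i=7
  .#..#|.  b9=0 t=2,i=4
  .#...|.  b8=0 t=1,i=11
  ..###|#  b7=1 t=0,i=8
  ..##.|.  b6=0 t=0,i=1
  ..#.#|#  b5=1 t=2,i=6
  ..#..|.  b4=0 t=1,i=16
  ...##|.  b3=0 t=0,i=0
  ...#.|.  b2=0 t=1,i=15
  ....#|.  b1=0 t=0,i=13
  .....|#  b0=1 t=1,i=13
  bits 01111000100010001011110010100001 = 2022227105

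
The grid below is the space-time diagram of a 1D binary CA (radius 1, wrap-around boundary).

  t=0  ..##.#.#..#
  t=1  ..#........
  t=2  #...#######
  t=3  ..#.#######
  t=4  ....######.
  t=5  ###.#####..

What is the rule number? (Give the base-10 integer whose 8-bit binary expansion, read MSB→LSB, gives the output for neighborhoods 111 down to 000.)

137

  ### -> #   bit 7 = 1  t=2,i=5
  ##. -> .   bit 6 = 0  t=0,i=3
  #.# -> .   bit 5 = 0  t=0,i=4
  #.. -> .   bit 4 = 0  t=0,i=0
  .## -> #   bit 3 = 1  t=0,i=2
  .#. -> .   bit 2 = 0  t=0,i=5
  ..# -> .   bit 1 = 0  t=0,i=1
  ... -> #   bit 0 = 1  t=1,i=0
  bits 10001001 = 137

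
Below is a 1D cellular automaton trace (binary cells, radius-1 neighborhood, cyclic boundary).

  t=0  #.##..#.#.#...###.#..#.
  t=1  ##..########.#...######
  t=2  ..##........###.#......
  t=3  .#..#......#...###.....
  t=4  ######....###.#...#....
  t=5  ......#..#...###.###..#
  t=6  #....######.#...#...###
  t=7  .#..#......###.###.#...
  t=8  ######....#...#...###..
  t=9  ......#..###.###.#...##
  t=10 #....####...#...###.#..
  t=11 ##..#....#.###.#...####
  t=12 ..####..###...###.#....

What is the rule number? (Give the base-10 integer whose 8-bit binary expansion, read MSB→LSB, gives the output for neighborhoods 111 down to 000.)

54

  ###|.  b7=0 t=0,i=15
  ##.|.  b6=0 t=0,i=3
  #.#|#  b5=1 t=0,i=1
  #..|#  b4=1 t=0,i=4
  .##|.  b3=0 t=0,i=2
  .#.|#  b2=1 t=0,i=0
  ..#|#  b1=1 t=0,i=5
  ...|.  b0=0 t=0,i=12
  bits 00110110 = 54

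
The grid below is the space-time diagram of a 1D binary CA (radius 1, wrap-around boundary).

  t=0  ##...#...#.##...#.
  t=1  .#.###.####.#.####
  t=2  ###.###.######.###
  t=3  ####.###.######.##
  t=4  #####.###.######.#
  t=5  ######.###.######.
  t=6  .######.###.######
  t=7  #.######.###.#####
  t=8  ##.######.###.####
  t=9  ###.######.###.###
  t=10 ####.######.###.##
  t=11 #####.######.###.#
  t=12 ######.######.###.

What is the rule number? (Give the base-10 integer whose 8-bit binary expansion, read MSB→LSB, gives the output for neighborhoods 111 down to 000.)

  ###|#  b7=1 t=1,i=4
  ##.|#  b6=1 t=0,i=1
  #.#|#  b5=1 t=0,i=10
  #..|.  b4=0 t=0,i=2
  .##|.  b3=0 t=0,i=0
  .#.|#  b2=1 t=0,i=5
  ..#|#  b1=1 t=0,i=4
  ...|#  b0=1 t=0,i=3
  bits 11100111 = 231

231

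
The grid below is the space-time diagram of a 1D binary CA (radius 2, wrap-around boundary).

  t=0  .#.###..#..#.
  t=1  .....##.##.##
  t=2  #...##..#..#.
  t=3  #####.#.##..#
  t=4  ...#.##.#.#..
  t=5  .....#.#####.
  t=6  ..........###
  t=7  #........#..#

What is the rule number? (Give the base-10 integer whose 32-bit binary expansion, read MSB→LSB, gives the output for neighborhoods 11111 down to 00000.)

  #####|.  b31=0 t=3,i=1
  ####.|#  b30=1 t=3,i=3
  ###.#|.  b29=0 t=3,i=4
  ###..|#  b28=1 t=0,i=5
  ##.##|.  b27=0 t=1,i=7
  ##.#.|#  b26=1 t=3,i=5
  ##..#|#  b25=1 t=0,i=6
  ##...|#  b24=1 t=1,i=0
  #.###|.  b23=0 t=0,i=3
  #.##.|#  b22=1 t=1,i=8
  #.#.#|#  b21=1 t=3,i=6
  #.#..|#  b20=1 t=2,i=0
  #..##|.  b19=0 t=3,i=11
  #..#.|.  b18=0 t=0,i=0
  #...#|#  b17=1 t=2,i=2
  #....|.  b16=0 t=1,i=1
  .####|.  b15=0 t=3,i=0
  .###.|.  b14=0 t=0,i=4
  .##.#|.  b13=0 t=1,i=6
  .##..|.  b12=0 t=1,i=12
  .#.##|.  b11=0 t=0,i=2
  .#.#.|#  b10=1 t=2,i=12
  .#..#|#  b9=1 t=0,i=9
  .#...|#  b8=1 t=2,i=1
  ..###|.  b7=0 t=3,i=12
  ..##.|#  b6=1 t=1,i=5
  ..#.#|.  b5=0 t=0,i=1
  ..#..|#  b4=1 t=0,i=8
  ...##|#  b3=1 t=1,i=4
  ...#.|.  b2=0 t=4,i=2
  ....#|.  b1=0 t=1,i=3
  .....|.  b0=0 t=1,i=2
  bits 01010111011100100000011101011000 = 1467090776

1467090776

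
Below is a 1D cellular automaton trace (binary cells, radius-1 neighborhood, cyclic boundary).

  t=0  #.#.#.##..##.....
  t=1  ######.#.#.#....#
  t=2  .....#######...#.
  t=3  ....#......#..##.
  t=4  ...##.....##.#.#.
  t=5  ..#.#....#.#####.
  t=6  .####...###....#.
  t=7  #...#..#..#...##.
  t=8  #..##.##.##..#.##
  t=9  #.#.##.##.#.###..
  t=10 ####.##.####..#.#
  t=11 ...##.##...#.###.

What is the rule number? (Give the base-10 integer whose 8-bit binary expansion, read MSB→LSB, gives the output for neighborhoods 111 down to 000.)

102

  nb ###: next=.  (t=1,i=0, bit7=0)
  nb ##.: next=#  (t=0,i=7, bit6=1)
  nb #.#: next=#  (t=0,i=1, bit5=1)
  nb #..: next=.  (t=0,i=8, bit4=0)
  nb .##: next=.  (t=0,i=6, bit3=0)
  nb .#.: next=#  (t=0,i=0, bit2=1)
  nb ..#: next=#  (t=0,i=9, bit1=1)
  nb ...: next=.  (t=0,i=13, bit0=0)
  bits 01100110 = 102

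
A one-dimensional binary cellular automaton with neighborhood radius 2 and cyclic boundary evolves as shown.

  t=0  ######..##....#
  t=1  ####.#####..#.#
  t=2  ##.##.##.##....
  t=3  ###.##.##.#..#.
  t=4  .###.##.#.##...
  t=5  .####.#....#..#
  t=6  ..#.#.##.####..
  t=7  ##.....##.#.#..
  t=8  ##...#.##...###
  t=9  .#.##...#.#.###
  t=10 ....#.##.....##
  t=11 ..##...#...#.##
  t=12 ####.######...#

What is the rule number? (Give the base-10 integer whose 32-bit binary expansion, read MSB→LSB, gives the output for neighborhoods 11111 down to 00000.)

  nb #####: next=#  (t=0,i=1, bit31=1)
  nb ####.: next=.  (t=0,i=4, bit30=0)
  nb ###.#: next=#  (t=1,i=3, bit29=1)
  nb ###..: next=#  (t=0,i=5, bit28=1)
  nb ##.##: next=#  (t=1,i=4, bit27=1)
  nb ##.#.: next=.  (t=3,i=9, bit26=0)
  nb ##..#: next=#  (t=0,i=6, bit25=1)
  nb ##...: next=.  (t=0,i=10, bit24=0)
  nb #.###: next=.  (t=1,i=5, bit23=0)
  nb #.##.: next=.  (t=2,i=3, bit22=0)
  nb #.#.#: next=.  (t=4,i=8, bit21=0)
  nb #.#..: next=#  (t=3,i=10, bit20=1)
  nb #..##: next=#  (t=0,i=7, bit19=1)
  nb #..#.: next=.  (t=1,i=11, bit18=0)
  nb #...#: next=#  (t=8,i=3, bit17=1)
  nb #....: next=.  (t=0,i=11, bit16=0)
  nb .####: next=#  (t=0,i=0, bit15=1)
  nb .###.: next=#  (t=3,i=1, bit14=1)
  nb .##.#: next=#  (t=2,i=1, bit13=1)
  nb .##..: next=#  (t=0,i=9, bit12=1)
  nb .#.##: next=.  (t=1,i=13, bit11=0)
  nb .#.#.: next=.  (t=6,i=3, bit10=0)
  nb .#..#: next=#  (t=3,i=11, bit9=1)
  nb .#...: next=#  (t=5,i=7, bit8=1)
  nb ..###: next=#  (t=0,i=14, bit7=1)
  nb ..##.: next=#  (t=0,i=8, bit6=1)
  nb ..#.#: next=.  (t=1,i=12, bit5=0)
  nb ..#..: next=#  (t=5,i=11, bit4=1)
  nb ...##: next=.  (t=0,i=13, bit3=0)
  nb ...#.: next=#  (t=5,i=10, bit2=1)
  nb ....#: next=#  (t=0,i=12, bit1=1)
  nb .....: next=.  (t=7,i=4, bit0=0)
  bits 10111010000110101111001111010110 = 3122328534

3122328534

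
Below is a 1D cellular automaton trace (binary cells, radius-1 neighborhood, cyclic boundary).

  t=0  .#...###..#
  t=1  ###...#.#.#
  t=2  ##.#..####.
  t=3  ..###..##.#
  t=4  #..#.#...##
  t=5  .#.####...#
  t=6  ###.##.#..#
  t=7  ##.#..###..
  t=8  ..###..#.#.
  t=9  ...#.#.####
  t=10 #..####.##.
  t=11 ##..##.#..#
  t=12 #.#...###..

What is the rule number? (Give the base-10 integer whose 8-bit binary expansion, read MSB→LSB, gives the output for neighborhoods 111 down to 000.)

  ###|#  b7=1 t=0,i=6
  ##.|.  b6=0 t=0,i=7
  #.#|#  b5=1 t=0,i=0
  #..|#  b4=1 t=0,i=2
  .##|.  b3=0 t=0,i=5
  .#.|#  b2=1 t=0,i=1
  ..#|.  b1=0 t=0,i=4
  ...|.  b0=0 t=0,i=3
  bits 10110100 = 180

180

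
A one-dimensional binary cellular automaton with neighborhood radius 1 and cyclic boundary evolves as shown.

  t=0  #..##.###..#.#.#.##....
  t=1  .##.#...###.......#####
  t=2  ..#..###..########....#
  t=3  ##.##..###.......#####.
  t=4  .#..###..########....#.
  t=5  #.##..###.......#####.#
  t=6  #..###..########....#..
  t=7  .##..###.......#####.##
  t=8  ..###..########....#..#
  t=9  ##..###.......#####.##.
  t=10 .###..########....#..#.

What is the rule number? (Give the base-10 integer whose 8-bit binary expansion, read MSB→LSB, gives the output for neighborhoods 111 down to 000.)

83

  nb ###: next=.  (t=0,i=7, bit7=0)
  nb ##.: next=#  (t=0,i=4, bit6=1)
  nb #.#: next=.  (t=0,i=5, bit5=0)
  nb #..: next=#  (t=0,i=1, bit4=1)
  nb .##: next=.  (t=0,i=3, bit3=0)
  nb .#.: next=.  (t=0,i=0, bit2=0)
  nb ..#: next=#  (t=0,i=2, bit1=1)
  nb ...: next=#  (t=0,i=20, bit0=1)
  bits 01010011 = 83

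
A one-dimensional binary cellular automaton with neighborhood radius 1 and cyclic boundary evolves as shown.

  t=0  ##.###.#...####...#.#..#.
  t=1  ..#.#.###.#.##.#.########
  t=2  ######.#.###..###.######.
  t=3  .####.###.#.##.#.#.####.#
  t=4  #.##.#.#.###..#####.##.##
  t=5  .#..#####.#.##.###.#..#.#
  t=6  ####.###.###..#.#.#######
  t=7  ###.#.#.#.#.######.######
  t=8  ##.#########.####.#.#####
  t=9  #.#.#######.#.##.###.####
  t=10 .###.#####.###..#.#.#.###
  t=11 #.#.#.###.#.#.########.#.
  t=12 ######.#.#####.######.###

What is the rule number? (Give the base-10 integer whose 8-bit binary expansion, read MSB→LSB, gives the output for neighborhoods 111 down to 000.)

182

  [7] ### => #  t=0,i=4
  [6] ##. => .  t=0,i=1
  [5] #.# => #  t=0,i=2
  [4] #.. => #  t=0,i=8
  [3] .## => .  t=0,i=0
  [2] .#. => #  t=0,i=7
  [1] ..# => #  t=0,i=10
  [0] ... => .  t=0,i=9
  bits 10110110 = 182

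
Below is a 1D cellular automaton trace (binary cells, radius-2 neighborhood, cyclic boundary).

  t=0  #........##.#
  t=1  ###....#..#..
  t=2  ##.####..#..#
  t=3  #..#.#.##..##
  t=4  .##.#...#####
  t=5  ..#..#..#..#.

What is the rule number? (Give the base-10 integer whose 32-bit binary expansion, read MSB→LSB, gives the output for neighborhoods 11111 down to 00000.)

1133344134

  nb #####: next=.  (t=4,i=10, bit31=0)
  nb ####.: next=#  (t=2,i=5, bit30=1)
  nb ###.#: next=.  (t=2,i=1, bit29=0)
  nb ###..: next=.  (t=1,i=2, bit28=0)
  nb ##.##: next=.  (t=0,i=11, bit27=0)
  nb ##.#.: next=.  (t=4,i=3, bit26=0)
  nb ##..#: next=#  (t=2,i=7, bit25=1)
  nb ##...: next=#  (t=0,i=1, bit24=1)
  nb #.###: next=#  (t=2,i=3, bit23=1)
  nb #.##.: next=.  (t=0,i=12, bit22=0)
  nb #.#.#: next=.  (t=3,i=5, bit21=0)
  nb #.#..: next=.  (t=4,i=4, bit20=0)
  nb #..##: next=#  (t=1,i=12, bit19=1)
  nb #..#.: next=#  (t=1,i=9, bit18=1)
  nb #...#: next=.  (t=4,i=6, bit17=0)
  nb #....: next=#  (t=0,i=2, bit16=1)
  nb .####: next=.  (t=2,i=4, bit15=0)
  nb .###.: next=#  (t=1,i=1, bit14=1)
  nb .##.#: next=#  (t=0,i=10, bit13=1)
  nb .##..: next=#  (t=0,i=0, bit12=1)
  nb .#.##: next=.  (t=3,i=6, bit11=0)
  nb .#.#.: next=#  (t=3,i=4, bit10=1)
  nb .#..#: next=.  (t=1,i=8, bit9=0)
  nb .#...: next=#  (t=4,i=5, bit8=1)
  nb ..###: next=#  (t=1,i=0, bit7=1)
  nb ..##.: next=.  (t=0,i=9, bit6=0)
  nb ..#.#: next=.  (t=3,i=3, bit5=0)
  nb ..#..: next=.  (t=1,i=7, bit4=0)
  nb ...##: next=.  (t=0,i=8, bit3=0)
  nb ...#.: next=#  (t=1,i=6, bit2=1)
  nb ....#: next=#  (t=0,i=7, bit1=1)
  nb .....: next=.  (t=0,i=3, bit0=0)
  bits 01000011100011010111010110000110 = 1133344134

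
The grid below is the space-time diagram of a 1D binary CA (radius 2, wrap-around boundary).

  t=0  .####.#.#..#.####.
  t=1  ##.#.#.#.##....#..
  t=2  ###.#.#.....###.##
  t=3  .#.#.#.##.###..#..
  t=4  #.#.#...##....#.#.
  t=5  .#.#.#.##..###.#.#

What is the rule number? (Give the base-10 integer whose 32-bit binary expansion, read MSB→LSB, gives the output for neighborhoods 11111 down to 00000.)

  nb #####: next=.  (t=2,i=0, bit31=0)
  nb ####.: next=#  (t=0,i=3, bit30=1)
  nb ###.#: next=.  (t=0,i=4, bit29=0)
  nb ###..: next=.  (t=0,i=16, bit28=0)
  nb ##.##: next=#  (t=2,i=15, bit27=1)
  nb ##.#.: next=#  (t=0,i=5, bit26=1)
  nb ##..#: next=.  (t=0,i=17, bit25=0)
  nb ##...: next=.  (t=1,i=11, bit24=0)
  nb #.###: next=.  (t=0,i=13, bit23=0)
  nb #.##.: next=.  (t=1,i=9, bit22=0)
  nb #.#.#: next=.  (t=0,i=6, bit21=0)
  nb #.#..: next=.  (t=0,i=8, bit20=0)
  nb #..##: next=#  (t=0,i=0, bit19=1)
  nb #..#.: next=#  (t=0,i=10, bit18=1)
  nb #...#: next=.  (t=3,i=17, bit17=0)
  nb #....: next=#  (t=1,i=12, bit16=1)
  nb .####: next=.  (t=0,i=2, bit15=0)
  nb .###.: next=.  (t=2,i=13, bit14=0)
  nb .##.#: next=#  (t=1,i=1, bit13=1)
  nb .##..: next=.  (t=1,i=10, bit12=0)
  nb .#.##: next=.  (t=0,i=12, bit11=0)
  nb .#.#.: next=#  (t=0,i=7, bit10=1)
  nb .#..#: next=#  (t=0,i=9, bit9=1)
  nb .#...: next=#  (t=2,i=7, bit8=1)
  nb ..###: next=#  (t=0,i=1, bit7=1)
  nb ..##.: next=#  (t=1,i=0, bit6=1)
  nb ..#.#: next=.  (t=0,i=11, bit5=0)
  nb ..#..: next=.  (t=1,i=15, bit4=0)
  nb ...##: next=#  (t=2,i=11, bit3=1)
  nb ...#.: next=#  (t=1,i=14, bit2=1)
  nb ....#: next=#  (t=1,i=13, bit1=1)
  nb .....: next=.  (t=2,i=9, bit0=0)
  bits 01001100000011010010011111001110 = 1275930574

1275930574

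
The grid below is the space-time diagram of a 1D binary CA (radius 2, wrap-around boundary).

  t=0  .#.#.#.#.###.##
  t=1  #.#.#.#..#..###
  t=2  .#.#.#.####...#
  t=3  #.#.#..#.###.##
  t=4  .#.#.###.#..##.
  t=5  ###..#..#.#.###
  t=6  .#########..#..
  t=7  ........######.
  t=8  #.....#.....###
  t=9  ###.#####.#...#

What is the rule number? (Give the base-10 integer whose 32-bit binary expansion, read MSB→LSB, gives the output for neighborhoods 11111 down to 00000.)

1606760310

  #####|.  b31=0 t=5,i=0
  ####.|#  b30=1 t=1,i=14
  ###.#|.  b29=0 t=0,i=11
  ###..|#  b28=1 t=2,i=10
  ##.##|#  b27=1 t=0,i=12
  ##.#.|#  b26=1 t=0,i=0
  ##..#|#  b25=1 t=4,i=14
  ##...|#  b24=1 t=2,i=11
  #.###|#  b23=1 t=0,i=9
  #.##.|#  b22=1 t=0,i=13
  #.#.#|.  b21=0 t=0,i=1
  #.#..|.  b20=0 t=1,i=6
  #..##|.  b19=0 t=1,i=11
  #..#.|#  b18=1 t=1,i=8
  #...#|.  b17=0 t=2,i=12
  #....|#  b16=1 t=7,i=0
  .####|.  b15=0 t=1,i=13
  .###.|.  b14=0 t=0,i=10
  .##.#|#  b13=1 t=0,i=14
  .##..|#  b12=1 t=4,i=13
  .#.##|.  b11=0 t=0,i=8
  .#.#.|#  b10=1 t=0,i=2
  .#..#|#  b9=1 t=1,i=7
  .#...|#  b8=1 t=6,i=13
  ..###|.  b7=0 t=1,i=12
  ..##.|#  b6=1 t=4,i=12
  ..#.#|#  b5=1 t=2,i=14
  ..#..|#  b4=1 t=1,i=9
  ...##|.  b3=0 t=6,i=0
  ...#.|#  b2=1 t=2,i=13
  ....#|#  b1=1 t=7,i=6
  .....|.  b0=0 t=7,i=1
  bits 01011111110001010011011101110110 = 1606760310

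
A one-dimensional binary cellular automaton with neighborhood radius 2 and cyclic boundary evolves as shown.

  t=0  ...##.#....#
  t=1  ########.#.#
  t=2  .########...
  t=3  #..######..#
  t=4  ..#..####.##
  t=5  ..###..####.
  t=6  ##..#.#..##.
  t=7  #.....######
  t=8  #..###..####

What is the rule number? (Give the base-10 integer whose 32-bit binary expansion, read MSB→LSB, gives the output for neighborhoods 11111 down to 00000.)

4233765723

  nb #####: next=#  (t=1,i=1, bit31=1)
  nb ####.: next=#  (t=1,i=6, bit30=1)
  nb ###.#: next=#  (t=1,i=7, bit29=1)
  nb ###..: next=#  (t=2,i=8, bit28=1)
  nb ##.##: next=#  (t=4,i=9, bit27=1)
  nb ##.#.: next=#  (t=0,i=5, bit26=1)
  nb ##..#: next=.  (t=3,i=1, bit25=0)
  nb ##...: next=.  (t=2,i=9, bit24=0)
  nb #.###: next=.  (t=1,i=11, bit23=0)
  nb #.##.: next=#  (t=4,i=10, bit22=1)
  nb #.#.#: next=.  (t=1,i=9, bit21=0)
  nb #.#..: next=#  (t=0,i=6, bit20=1)
  nb #..##: next=#  (t=3,i=2, bit19=1)
  nb #..#.: next=.  (t=4,i=1, bit18=0)
  nb #...#: next=#  (t=0,i=1, bit17=1)
  nb #....: next=.  (t=0,i=8, bit16=0)
  nb .####: next=.  (t=1,i=0, bit15=0)
  nb .###.: next=.  (t=5,i=3, bit14=0)
  nb .##.#: next=#  (t=0,i=4, bit13=1)
  nb .##..: next=.  (t=3,i=0, bit12=0)
  nb .#.##: next=.  (t=1,i=10, bit11=0)
  nb .#.#.: next=.  (t=6,i=5, bit10=0)
  nb .#..#: next=#  (t=4,i=3, bit9=1)
  nb .#...: next=#  (t=0,i=0, bit8=1)
  nb ..###: next=.  (t=2,i=1, bit7=0)
  nb ..##.: next=#  (t=0,i=3, bit6=1)
  nb ..#.#: next=.  (t=6,i=4, bit5=0)
  nb ..#..: next=#  (t=0,i=11, bit4=1)
  nb ...##: next=#  (t=0,i=2, bit3=1)
  nb ...#.: next=.  (t=0,i=10, bit2=0)
  nb ....#: next=#  (t=0,i=9, bit1=1)
  nb .....: next=#  (t=7,i=3, bit0=1)
  bits 11111100010110100010001101011011 = 4233765723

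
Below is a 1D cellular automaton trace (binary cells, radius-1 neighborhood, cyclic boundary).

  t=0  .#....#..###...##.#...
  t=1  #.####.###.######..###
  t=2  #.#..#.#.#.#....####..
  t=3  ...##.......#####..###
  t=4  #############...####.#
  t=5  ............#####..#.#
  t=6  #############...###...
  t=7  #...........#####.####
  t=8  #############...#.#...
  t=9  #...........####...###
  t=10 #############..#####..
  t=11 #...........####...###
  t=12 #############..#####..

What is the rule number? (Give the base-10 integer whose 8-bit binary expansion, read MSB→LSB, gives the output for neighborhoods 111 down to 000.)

  nb ###: next=.  (t=0,i=10, bit7=0)
  nb ##.: next=#  (t=0,i=11, bit6=1)
  nb #.#: next=.  (t=0,i=17, bit5=0)
  nb #..: next=#  (t=0,i=2, bit4=1)
  nb .##: next=#  (t=0,i=9, bit3=1)
  nb .#.: next=.  (t=0,i=1, bit2=0)
  nb ..#: next=#  (t=0,i=0, bit1=1)
  nb ...: next=#  (t=0,i=3, bit0=1)
  bits 01011011 = 91

91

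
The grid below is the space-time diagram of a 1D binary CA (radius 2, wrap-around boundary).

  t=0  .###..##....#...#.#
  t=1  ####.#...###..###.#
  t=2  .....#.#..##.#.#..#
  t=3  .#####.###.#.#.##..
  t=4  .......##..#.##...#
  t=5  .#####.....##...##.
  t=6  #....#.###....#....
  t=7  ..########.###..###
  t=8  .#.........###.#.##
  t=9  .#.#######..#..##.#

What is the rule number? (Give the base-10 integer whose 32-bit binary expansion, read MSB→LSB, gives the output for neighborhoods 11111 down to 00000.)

280717863

  #####|.  b31=0 t=1,i=1
  ####.|.  b30=0 t=1,i=2
  ###.#|.  b29=0 t=1,i=3
  ###..|#  b28=1 t=0,i=3
  ##.##|.  b27=0 t=1,i=17
  ##.#.|.  b26=0 t=1,i=4
  ##..#|.  b25=0 t=0,i=4
  ##...|.  b24=0 t=0,i=8
  #.###|#  b23=1 t=0,i=1
  #.##.|.  b22=0 t=3,i=15
  #.#.#|#  b21=1 t=0,i=18
  #.#..|#  b20=1 t=1,i=5
  #..##|#  b19=1 t=0,i=5
  #..#.|.  b18=0 t=2,i=17
  #...#|#  b17=1 t=0,i=14
  #....|#  b16=1 t=0,i=9
  .####|.  b15=0 t=1,i=0
  .###.|#  b14=1 t=0,i=2
  .##.#|#  b13=1 t=2,i=11
  .##..|.  b12=0 t=0,i=7
  .#.##|#  b11=1 t=0,i=0
  .#.#.|.  b10=0 t=0,i=17
  .#..#|#  b9=1 t=2,i=8
  .#...|.  b8=0 t=0,i=13
  ..###|.  b7=0 t=1,i=9
  ..##.|.  b6=0 t=0,i=6
  ..#.#|#  b5=1 t=0,i=16
  ..#..|.  b4=0 t=0,i=12
  ...##|.  b3=0 t=1,i=8
  ...#.|#  b2=1 t=0,i=11
  ....#|#  b1=1 t=0,i=10
  .....|#  b0=1 t=2,i=2
  bits 00010000101110110110101000100111 = 280717863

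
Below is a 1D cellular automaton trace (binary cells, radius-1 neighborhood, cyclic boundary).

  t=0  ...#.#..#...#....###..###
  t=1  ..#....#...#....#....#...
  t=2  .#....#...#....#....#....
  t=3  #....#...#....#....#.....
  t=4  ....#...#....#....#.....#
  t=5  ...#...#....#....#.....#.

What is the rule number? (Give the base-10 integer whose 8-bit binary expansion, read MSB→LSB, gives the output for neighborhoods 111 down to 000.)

2

  ###|.  b7=0 t=0,i=18
  ##.|.  b6=0 t=0,i=19
  #.#|.  b5=0 t=0,i=4
  #..|.  b4=0 t=0,i=0
  .##|.  b3=0 t=0,i=17
  .#.|.  b2=0 t=0,i=3
  ..#|#  b1=1 t=0,i=2
  ...|.  b0=0 t=0,i=1
  bits 00000010 = 2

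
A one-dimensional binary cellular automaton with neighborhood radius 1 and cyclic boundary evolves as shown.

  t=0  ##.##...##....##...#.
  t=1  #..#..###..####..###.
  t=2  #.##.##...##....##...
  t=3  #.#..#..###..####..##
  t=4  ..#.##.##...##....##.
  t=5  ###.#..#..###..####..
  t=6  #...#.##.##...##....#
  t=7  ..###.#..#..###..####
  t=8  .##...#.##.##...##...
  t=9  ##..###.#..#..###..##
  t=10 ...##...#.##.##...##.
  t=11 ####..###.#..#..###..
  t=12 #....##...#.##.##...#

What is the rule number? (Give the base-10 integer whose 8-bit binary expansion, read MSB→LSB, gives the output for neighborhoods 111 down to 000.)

15

  nb ###: next=.  (t=1,i=7, bit7=0)
  nb ##.: next=.  (t=0,i=1, bit6=0)
  nb #.#: next=.  (t=0,i=2, bit5=0)
  nb #..: next=.  (t=0,i=5, bit4=0)
  nb .##: next=#  (t=0,i=0, bit3=1)
  nb .#.: next=#  (t=0,i=19, bit2=1)
  nb ..#: next=#  (t=0,i=7, bit1=1)
  nb ...: next=#  (t=0,i=6, bit0=1)
  bits 00001111 = 15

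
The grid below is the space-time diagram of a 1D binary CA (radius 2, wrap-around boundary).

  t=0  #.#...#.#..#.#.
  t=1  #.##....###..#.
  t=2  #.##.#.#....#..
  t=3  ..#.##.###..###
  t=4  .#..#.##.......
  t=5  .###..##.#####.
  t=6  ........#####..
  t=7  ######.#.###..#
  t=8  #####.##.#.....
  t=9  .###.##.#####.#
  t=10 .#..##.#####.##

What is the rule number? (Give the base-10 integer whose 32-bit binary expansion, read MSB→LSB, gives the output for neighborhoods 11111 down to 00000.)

  ##### -> #   bit 31 = 1  t=5,i=11
  ####. -> #   bit 30 = 1  t=5,i=12
  ###.# -> .   bit 29 = 0  t=7,i=5
  ###.. -> .   bit 28 = 0  t=1,i=10
  ##.## -> #   bit 27 = 1  t=3,i=6
  ##.#. -> #   bit 26 = 1  t=2,i=4
  ##..# -> .   bit 25 = 0  t=1,i=11
  ##... -> .   bit 24 = 0  t=1,i=4
  #.### -> #   bit 23 = 1  t=3,i=7
  #.##. -> #   bit 22 = 1  t=1,i=2
  #.#.# -> #   bit 21 = 1  t=0,i=0
  #.#.. -> #   bit 20 = 1  t=0,i=2
  #..## -> .   bit 19 = 0  t=3,i=11
  #..#. -> #   bit 18 = 1  t=0,i=10
  #...# -> .   bit 17 = 0  t=0,i=4
  #.... -> #   bit 16 = 1  t=1,i=5
  .#### -> #   bit 15 = 1  t=5,i=10
  .###. -> .   bit 14 = 0  t=1,i=9
  .##.# -> .   bit 13 = 0  t=2,i=3
  .##.. -> #   bit 12 = 1  t=1,i=3
  .#.## -> .   bit 11 = 0  t=1,i=1
  .#.#. -> .   bit 10 = 0  t=0,i=1
  .#..# -> #   bit 9 = 1  t=0,i=9
  .#... -> #   bit 8 = 1  t=0,i=3
  ..### -> .   bit 7 = 0  t=1,i=8
  ..##. -> .   bit 6 = 0  t=5,i=6
  ..#.# -> .   bit 5 = 0  t=0,i=6
  ..#.. -> #   bit 4 = 1  t=2,i=12
  ...## -> #   bit 3 = 1  t=1,i=7
  ...#. -> .   bit 2 = 0  t=0,i=5
  ....# -> .   bit 1 = 0  t=1,i=6
  ..... -> #   bit 0 = 1  t=4,i=10
  bits 11001100111101011001001100011001 = 3438646041

3438646041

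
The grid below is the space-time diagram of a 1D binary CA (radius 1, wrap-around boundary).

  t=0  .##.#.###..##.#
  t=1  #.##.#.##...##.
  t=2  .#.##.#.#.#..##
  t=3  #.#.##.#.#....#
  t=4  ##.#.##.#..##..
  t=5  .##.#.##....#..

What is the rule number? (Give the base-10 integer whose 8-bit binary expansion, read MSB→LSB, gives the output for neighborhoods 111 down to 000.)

  ###|#  b7=1 t=0,i=7
  ##.|#  b6=1 t=0,i=2
  #.#|#  b5=1 t=0,i=0
  #..|.  b4=0 t=0,i=9
  .##|.  b3=0 t=0,i=1
  .#.|.  b2=0 t=0,i=4
  ..#|.  b1=0 t=0,i=10
  ...|#  b0=1 t=1,i=10
  bits 11100001 = 225

225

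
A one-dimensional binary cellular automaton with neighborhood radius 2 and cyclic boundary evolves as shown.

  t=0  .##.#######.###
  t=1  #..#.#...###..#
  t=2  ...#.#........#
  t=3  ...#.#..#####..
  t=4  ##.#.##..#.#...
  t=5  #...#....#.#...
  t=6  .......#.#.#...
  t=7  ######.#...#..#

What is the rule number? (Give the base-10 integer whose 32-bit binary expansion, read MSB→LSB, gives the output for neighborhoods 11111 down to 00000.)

1745914467

  [31] ##### => .  t=0,i=6
  [30] ####. => #  t=0,i=9
  [29] ###.# => #  t=0,i=10
  [28] ###.. => .  t=1,i=11
  [27] ##.## => #  t=0,i=0
  [26] ##.#. => .  t=4,i=2
  [25] ##..# => .  t=1,i=1
  [24] ##... => .  t=3,i=13
  [23] #.### => .  t=0,i=4
  [22] #.##. => .  t=0,i=1
  [21] #.#.# => .  t=4,i=3
  [20] #.#.. => #  t=1,i=5
  [19] #..## => .  t=1,i=13
  [18] #..#. => .  t=1,i=2
  [17] #...# => .  t=1,i=7
  [16] #.... => .  t=2,i=7
  [15] .#### => #  t=0,i=5
  [14] .###. => .  t=0,i=13
  [13] .##.# => .  t=0,i=2
  [12] .##.. => .  t=1,i=0
  [11] .#.## => #  t=4,i=4
  [10] .#.#. => .  t=1,i=4
  [9] .#..# => #  t=3,i=6
  [8] .#... => .  t=1,i=6
  [7] ..### => .  t=1,i=9
  [6] ..##. => #  t=1,i=14
  [5] ..#.# => #  t=1,i=3
  [4] ..#.. => .  t=2,i=14
  [3] ...## => .  t=1,i=8
  [2] ...#. => .  t=2,i=2
  [1] ....# => #  t=2,i=12
  [0] ..... => #  t=2,i=8
  bits 01101000000100001000101001100011 = 1745914467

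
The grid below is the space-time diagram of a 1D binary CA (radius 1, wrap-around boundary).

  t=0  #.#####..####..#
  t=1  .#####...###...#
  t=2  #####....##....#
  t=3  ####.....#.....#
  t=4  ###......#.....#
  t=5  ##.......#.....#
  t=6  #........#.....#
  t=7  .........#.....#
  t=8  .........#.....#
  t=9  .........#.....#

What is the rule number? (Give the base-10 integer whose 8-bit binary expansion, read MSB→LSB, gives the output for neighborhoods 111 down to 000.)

172

  ### -> #   bit 7 = 1  t=0,i=3
  ##. -> .   bit 6 = 0  t=0,i=0
  #.# -> #   bit 5 = 1  t=0,i=1
  #.. -> .   bit 4 = 0  t=0,i=7
  .## -> #   bit 3 = 1  t=0,i=2
  .#. -> #   bit 2 = 1  t=1,i=15
  ..# -> .   bit 1 = 0  t=0,i=8
  ... -> .   bit 0 = 0  t=1,i=7
  bits 10101100 = 172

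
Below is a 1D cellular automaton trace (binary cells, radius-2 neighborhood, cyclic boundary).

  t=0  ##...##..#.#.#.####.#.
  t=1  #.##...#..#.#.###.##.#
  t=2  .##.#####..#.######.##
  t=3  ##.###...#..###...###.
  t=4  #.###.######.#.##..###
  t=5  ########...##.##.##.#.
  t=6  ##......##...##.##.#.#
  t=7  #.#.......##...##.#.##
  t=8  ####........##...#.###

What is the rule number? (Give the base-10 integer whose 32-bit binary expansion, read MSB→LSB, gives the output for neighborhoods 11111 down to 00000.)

802869012

  ##### -> .   bit 31 = 0  t=2,i=6
  ####. -> .   bit 30 = 0  t=0,i=17
  ###.# -> #   bit 29 = 1  t=0,i=18
  ###.. -> .   bit 28 = 0  t=2,i=8
  ##.## -> #   bit 27 = 1  t=1,i=1
  ##.#. -> #   bit 26 = 1  t=0,i=19
  ##..# -> #   bit 25 = 1  t=0,i=7
  ##... -> #   bit 24 = 1  t=0,i=2
  #.### -> #   bit 23 = 1  t=0,i=15
  #.##. -> #   bit 22 = 1  t=0,i=0
  #.#.# -> .   bit 21 = 0  t=0,i=11
  #.#.. -> #   bit 20 = 1  t=7,i=2
  #..## -> #   bit 19 = 1  t=3,i=11
  #..#. -> .   bit 18 = 0  t=0,i=8
  #...# -> #   bit 17 = 1  t=0,i=3
  #.... -> .   bit 16 = 0  t=6,i=3
  .#### -> #   bit 15 = 1  t=0,i=16
  .###. -> #   bit 14 = 1  t=1,i=15
  .##.# -> .   bit 13 = 0  t=1,i=0
  .##.. -> .   bit 12 = 0  t=0,i=1
  .#.## -> #   bit 11 = 1  t=0,i=14
  .#.#. -> #   bit 10 = 1  t=0,i=10
  .#..# -> #   bit 9 = 1  t=1,i=8
  .#... -> #   bit 8 = 1  t=7,i=3
  ..### -> .   bit 7 = 0  t=3,i=12
  ..##. -> .   bit 6 = 0  t=0,i=5
  ..#.# -> .   bit 5 = 0  t=0,i=9
  ..#.. -> #   bit 4 = 1  t=1,i=7
  ...## -> .   bit 3 = 0  t=0,i=4
  ...#. -> #   bit 2 = 1  t=1,i=6
  ....# -> .   bit 1 = 0  t=6,i=6
  ..... -> .   bit 0 = 0  t=6,i=4
  bits 00101111110110101100111100010100 = 802869012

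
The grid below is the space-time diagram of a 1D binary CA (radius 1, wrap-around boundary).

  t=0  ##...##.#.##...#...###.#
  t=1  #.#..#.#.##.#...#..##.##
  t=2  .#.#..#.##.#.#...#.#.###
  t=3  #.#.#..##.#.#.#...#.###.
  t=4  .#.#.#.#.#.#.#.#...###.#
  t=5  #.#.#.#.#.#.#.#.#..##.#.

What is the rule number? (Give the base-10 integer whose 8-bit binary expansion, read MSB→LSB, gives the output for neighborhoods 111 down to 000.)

  [7] ### => #  t=0,i=0
  [6] ##. => .  t=0,i=1
  [5] #.# => #  t=0,i=7
  [4] #.. => #  t=0,i=2
  [3] .## => #  t=0,i=5
  [2] .#. => .  t=0,i=8
  [1] ..# => .  t=0,i=4
  [0] ... => .  t=0,i=3
  bits 10111000 = 184

184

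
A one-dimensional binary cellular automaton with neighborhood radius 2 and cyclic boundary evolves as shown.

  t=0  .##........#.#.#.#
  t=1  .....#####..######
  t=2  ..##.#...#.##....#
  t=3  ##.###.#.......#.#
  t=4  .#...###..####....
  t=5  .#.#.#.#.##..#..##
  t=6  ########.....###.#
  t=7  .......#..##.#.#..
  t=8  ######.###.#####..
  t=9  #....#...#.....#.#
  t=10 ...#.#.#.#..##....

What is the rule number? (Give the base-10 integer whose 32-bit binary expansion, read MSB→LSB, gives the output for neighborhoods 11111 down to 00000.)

876226195

  ##### -> .   bit 31 = 0  t=1,i=7
  ####. -> .   bit 30 = 0  t=1,i=8
  ###.# -> #   bit 29 = 1  t=3,i=1
  ###.. -> #   bit 28 = 1  t=1,i=9
  ##.## -> .   bit 27 = 0  t=3,i=2
  ##.#. -> #   bit 26 = 1  t=2,i=4
  ##..# -> .   bit 25 = 0  t=1,i=10
  ##... -> .   bit 24 = 0  t=0,i=3
  #.### -> .   bit 23 = 0  t=3,i=3
  #.##. -> .   bit 22 = 0  t=0,i=1
  #.#.# -> #   bit 21 = 1  t=0,i=13
  #.#.. -> #   bit 20 = 1  t=2,i=5
  #..## -> #   bit 19 = 1  t=1,i=11
  #..#. -> .   bit 18 = 0  t=5,i=12
  #...# -> #   bit 17 = 1  t=2,i=7
  #.... -> .   bit 16 = 0  t=0,i=4
  .#### -> .   bit 15 = 0  t=1,i=6
  .###. -> .   bit 14 = 0  t=3,i=0
  .##.# -> #   bit 13 = 1  t=2,i=3
  .##.. -> .   bit 12 = 0  t=0,i=2
  .#.## -> .   bit 11 = 0  t=0,i=0
  .#.#. -> #   bit 10 = 1  t=0,i=12
  .#..# -> #   bit 9 = 1  t=2,i=0
  .#... -> .   bit 8 = 0  t=2,i=6
  ..### -> #   bit 7 = 1  t=1,i=5
  ..##. -> .   bit 6 = 0  t=2,i=2
  ..#.# -> .   bit 5 = 0  t=0,i=11
  ..#.. -> #   bit 4 = 1  t=2,i=17
  ...## -> .   bit 3 = 0  t=1,i=4
  ...#. -> .   bit 2 = 0  t=0,i=10
  ....# -> #   bit 1 = 1  t=0,i=9
  ..... -> #   bit 0 = 1  t=0,i=5
  bits 00110100001110100010011010010011 = 876226195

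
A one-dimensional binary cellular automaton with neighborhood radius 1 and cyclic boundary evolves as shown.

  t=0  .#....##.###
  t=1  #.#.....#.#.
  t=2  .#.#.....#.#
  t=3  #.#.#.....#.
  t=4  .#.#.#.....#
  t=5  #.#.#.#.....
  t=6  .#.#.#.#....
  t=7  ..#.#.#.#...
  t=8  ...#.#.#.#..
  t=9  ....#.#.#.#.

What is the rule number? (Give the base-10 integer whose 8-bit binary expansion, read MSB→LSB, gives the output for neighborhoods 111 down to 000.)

176

  nb ###: next=#  (t=0,i=10, bit7=1)
  nb ##.: next=.  (t=0,i=7, bit6=0)
  nb #.#: next=#  (t=0,i=0, bit5=1)
  nb #..: next=#  (t=0,i=2, bit4=1)
  nb .##: next=.  (t=0,i=6, bit3=0)
  nb .#.: next=.  (t=0,i=1, bit2=0)
  nb ..#: next=.  (t=0,i=5, bit1=0)
  nb ...: next=.  (t=0,i=3, bit0=0)
  bits 10110000 = 176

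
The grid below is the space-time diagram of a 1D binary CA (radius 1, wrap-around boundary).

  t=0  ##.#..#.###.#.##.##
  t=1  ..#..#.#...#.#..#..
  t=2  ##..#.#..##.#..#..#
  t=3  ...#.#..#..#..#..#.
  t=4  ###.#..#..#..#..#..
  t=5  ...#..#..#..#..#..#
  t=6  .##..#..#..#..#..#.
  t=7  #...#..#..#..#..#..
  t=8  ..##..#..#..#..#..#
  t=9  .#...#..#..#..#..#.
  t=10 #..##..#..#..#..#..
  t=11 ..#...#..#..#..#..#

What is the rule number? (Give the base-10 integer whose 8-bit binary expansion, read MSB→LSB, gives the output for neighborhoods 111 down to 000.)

35

  ### -> .   bit 7 = 0  t=0,i=0
  ##. -> .   bit 6 = 0  t=0,i=1
  #.# -> #   bit 5 = 1  t=0,i=2
  #.. -> .   bit 4 = 0  t=0,i=4
  .## -> .   bit 3 = 0  t=0,i=8
  .#. -> .   bit 2 = 0  t=0,i=3
  ..# -> #   bit 1 = 1  t=0,i=5
  ... -> #   bit 0 = 1  t=1,i=0
  bits 00100011 = 35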